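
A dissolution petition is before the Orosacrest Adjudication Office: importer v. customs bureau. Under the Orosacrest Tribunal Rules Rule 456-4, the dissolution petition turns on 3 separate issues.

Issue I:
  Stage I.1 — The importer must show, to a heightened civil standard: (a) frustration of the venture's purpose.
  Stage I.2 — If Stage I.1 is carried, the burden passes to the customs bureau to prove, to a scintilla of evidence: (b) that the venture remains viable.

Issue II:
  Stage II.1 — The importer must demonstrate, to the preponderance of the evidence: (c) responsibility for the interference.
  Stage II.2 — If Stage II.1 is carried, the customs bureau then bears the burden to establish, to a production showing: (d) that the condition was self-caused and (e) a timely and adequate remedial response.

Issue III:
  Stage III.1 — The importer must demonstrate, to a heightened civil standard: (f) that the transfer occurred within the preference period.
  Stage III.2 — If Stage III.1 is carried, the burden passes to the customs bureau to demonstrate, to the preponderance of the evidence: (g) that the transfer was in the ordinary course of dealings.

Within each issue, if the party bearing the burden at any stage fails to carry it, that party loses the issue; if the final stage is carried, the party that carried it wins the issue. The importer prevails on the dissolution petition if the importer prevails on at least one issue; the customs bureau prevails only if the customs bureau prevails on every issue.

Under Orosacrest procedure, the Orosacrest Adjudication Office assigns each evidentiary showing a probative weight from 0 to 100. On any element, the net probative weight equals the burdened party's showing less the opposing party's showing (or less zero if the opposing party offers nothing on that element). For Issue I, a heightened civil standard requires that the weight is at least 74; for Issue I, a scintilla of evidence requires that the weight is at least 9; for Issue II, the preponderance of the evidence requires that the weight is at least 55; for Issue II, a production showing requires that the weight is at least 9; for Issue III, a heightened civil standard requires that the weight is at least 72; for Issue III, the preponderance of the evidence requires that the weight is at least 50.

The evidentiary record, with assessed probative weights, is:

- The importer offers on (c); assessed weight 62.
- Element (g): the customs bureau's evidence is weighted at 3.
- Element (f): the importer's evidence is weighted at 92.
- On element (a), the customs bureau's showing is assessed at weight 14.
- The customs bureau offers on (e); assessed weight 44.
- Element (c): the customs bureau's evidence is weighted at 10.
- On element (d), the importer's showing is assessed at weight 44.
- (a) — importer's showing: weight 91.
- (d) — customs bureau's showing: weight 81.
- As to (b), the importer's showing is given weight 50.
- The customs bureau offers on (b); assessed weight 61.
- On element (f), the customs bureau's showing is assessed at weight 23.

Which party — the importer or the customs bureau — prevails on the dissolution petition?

— Issue I —
At Stage I.1 the importer must meet a heightened civil standard (weight is at least 74): on (a) the weight is 91 less the opposing 14 gives net 77, which does reach 74, so (a) meets the standard.
  Stage I.1 carried; the burden shifts to the customs bureau.
At Stage I.2 the customs bureau must meet a scintilla of evidence (weight is at least 9): on (b) the weight is 61 less the opposing 50 gives net 11, which does reach 9, so (b) meets the standard.
  Stage I.2 carried; the final stage is satisfied.
Every stage carried; the customs bureau prevails on this issue.
— Issue II —
At Stage II.1 the importer must meet the preponderance of the evidence (weight is at least 55): on (c) the weight is 62 less the opposing 10 gives net 52, < 55, so (c) does not meet the standard.
  Stage II.1 not carried; the importer fails its burden.
The analysis ends at Stage II.1; the customs bureau prevails on this issue.
— Issue III —
At Stage III.1 the importer must meet a heightened civil standard (weight is at least 72): on (f) the weight is 92 less the opposing 23 gives net 69, which does not reach 72, so (f) does not meet the standard.
  Stage III.1 not carried; the importer fails its burden.
The customs bureau prevails on this issue.
Per-issue: Issue I → customs bureau; Issue II → customs bureau; Issue III → customs bureau. The importer must prevail on at least one issue; overall, the customs bureau prevails.

customs bureau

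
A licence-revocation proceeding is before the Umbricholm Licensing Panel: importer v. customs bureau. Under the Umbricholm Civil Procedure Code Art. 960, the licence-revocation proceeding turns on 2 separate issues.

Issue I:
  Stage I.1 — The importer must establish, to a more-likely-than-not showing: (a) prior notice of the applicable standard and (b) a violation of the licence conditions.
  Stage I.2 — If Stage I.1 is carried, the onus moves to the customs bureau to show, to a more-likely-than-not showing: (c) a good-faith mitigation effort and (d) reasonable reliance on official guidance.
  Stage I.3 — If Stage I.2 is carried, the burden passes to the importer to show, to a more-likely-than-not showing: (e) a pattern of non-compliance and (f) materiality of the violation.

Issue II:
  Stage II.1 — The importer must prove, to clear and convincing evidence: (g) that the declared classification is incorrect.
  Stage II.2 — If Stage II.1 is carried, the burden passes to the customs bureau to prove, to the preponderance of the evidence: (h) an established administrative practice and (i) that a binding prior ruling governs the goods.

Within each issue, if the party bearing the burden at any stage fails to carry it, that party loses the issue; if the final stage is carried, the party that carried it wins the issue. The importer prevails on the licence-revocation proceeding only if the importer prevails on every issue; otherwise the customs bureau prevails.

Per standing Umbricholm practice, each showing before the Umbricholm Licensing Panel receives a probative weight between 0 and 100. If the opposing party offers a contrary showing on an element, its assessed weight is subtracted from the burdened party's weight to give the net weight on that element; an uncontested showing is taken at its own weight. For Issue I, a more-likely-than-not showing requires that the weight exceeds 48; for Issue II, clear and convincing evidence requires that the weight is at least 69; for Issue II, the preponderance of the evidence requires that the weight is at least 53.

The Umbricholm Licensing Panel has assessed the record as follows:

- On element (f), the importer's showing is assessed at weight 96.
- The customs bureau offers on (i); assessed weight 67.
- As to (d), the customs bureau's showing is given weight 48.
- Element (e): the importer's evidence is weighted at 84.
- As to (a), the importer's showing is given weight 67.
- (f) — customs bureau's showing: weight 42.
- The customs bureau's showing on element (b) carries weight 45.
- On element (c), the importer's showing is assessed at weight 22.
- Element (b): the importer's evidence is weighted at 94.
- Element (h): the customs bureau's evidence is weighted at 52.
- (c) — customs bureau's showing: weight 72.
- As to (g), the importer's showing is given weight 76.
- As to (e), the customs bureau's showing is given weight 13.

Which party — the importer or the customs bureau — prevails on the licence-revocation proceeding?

importer

— Issue I —
Stage I.1 (importer, a more-likely-than-not showing, weight exceeds 48): (a) 67 > 48 — meets; (b) net 94−45=49 > 48 — meets.
  All elements met. The burden passes to the customs bureau.
Stage I.2 (customs bureau, a more-likely-than-not showing, weight exceeds 48): (c) net 72−22=50 > 48 — meets; (d) 48 ≤ 48 — fails.
  The customs bureau does not carry Stage I.2.
So the importer prevails on this issue.
— Issue II —
At Stage II.1 the importer must meet clear and convincing evidence (weight is at least 69): on (g) the weight is 76, which does reach 69, so (g) meets the standard.
  The importer carries Stage II.1; the customs bureau now bears the burden.
At Stage II.2 the customs bureau must meet the preponderance of the evidence (weight is at least 53): on (h) the weight is 52, which does not reach 53, so (h) does not meet the standard; on (i) the weight is 67, ≥ 53, so (i) meets the standard.
  The customs bureau does not carry Stage II.2.
So the importer prevails on this issue.
Per-issue: Issue I → importer; Issue II → importer. The importer must prevail on every issue; overall, the importer prevails.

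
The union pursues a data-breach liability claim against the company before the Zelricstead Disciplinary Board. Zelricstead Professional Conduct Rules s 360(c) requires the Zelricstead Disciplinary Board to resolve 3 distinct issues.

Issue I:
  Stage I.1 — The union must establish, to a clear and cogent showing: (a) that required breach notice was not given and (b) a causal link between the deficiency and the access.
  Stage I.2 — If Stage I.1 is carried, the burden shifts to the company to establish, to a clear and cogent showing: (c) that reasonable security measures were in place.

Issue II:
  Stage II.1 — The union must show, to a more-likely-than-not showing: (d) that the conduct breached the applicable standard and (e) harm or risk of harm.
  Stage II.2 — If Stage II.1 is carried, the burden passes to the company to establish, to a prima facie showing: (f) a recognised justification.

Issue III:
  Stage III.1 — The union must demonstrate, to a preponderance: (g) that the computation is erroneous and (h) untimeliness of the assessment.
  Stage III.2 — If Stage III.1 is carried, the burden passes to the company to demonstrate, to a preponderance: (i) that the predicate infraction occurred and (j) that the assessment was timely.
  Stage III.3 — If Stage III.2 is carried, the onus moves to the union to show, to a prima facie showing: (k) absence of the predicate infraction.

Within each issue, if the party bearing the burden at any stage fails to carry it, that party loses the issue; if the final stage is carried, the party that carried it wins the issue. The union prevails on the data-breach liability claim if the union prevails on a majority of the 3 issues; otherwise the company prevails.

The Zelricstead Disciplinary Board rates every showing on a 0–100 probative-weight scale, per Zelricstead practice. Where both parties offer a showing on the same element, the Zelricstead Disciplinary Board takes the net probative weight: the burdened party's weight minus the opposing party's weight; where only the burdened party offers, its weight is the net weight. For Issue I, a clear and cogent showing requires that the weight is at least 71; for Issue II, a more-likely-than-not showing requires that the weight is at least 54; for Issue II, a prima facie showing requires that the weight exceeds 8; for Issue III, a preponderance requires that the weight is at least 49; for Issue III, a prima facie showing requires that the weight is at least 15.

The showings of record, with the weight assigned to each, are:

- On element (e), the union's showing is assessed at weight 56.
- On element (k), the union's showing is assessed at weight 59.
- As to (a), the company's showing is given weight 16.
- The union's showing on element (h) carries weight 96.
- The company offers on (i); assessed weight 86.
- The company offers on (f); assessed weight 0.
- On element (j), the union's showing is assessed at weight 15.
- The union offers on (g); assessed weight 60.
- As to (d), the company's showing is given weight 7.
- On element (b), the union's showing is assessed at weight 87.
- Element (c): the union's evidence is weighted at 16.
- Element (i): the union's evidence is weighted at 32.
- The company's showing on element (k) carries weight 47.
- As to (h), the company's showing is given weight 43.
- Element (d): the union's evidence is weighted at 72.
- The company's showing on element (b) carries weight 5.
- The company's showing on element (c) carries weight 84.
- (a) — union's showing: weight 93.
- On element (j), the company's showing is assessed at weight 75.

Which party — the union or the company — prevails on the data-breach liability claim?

— Issue I —
Stage I.1 — burden on union; standard: a clear and cogent showing (weight is at least 71).
    (a): 93 − 16 = 77 ≥ 71 [met]
    (b): 87 − 5 = 82 ≥ 71 [met]
  Stage I.1 is satisfied; the onus moves to the company.
Stage I.2 — burden on company; standard: a clear and cogent showing (weight is at least 71).
    (c): 84 − 16 = 68 < 71 [not met]
  Stage I.2 not carried; the company fails its burden.
The union prevails on this issue.
— Issue II —
At Stage II.1 the union must meet a more-likely-than-not showing (weight is at least 54): on (d) the weight is 72 less the opposing 7 gives net 65, ≥ 54, so (d) meets the standard; on (e) the weight is 56, which does reach 54, so (e) meets the standard.
  Stage II.1 carried; the burden shifts to the company.
At Stage II.2 the company must meet a prima facie showing (weight exceeds 8): on (f) the weight is 0, ≤ 8, so (f) does not meet the standard.
  Not every element is met, so the company fails to carry Stage II.2.
The analysis ends at Stage II.2; the union prevails on this issue.
— Issue III —
Stage III.1 (union, a preponderance, weight is at least 49): (g) 60 ≥ 49 — meets; (h) net 96−43=53 ≥ 49 — meets.
  All elements met. The burden passes to the company.
Stage III.2 (company, a preponderance, weight is at least 49): (i) net 86−32=54 ≥ 49 — meets; (j) net 75−15=60 ≥ 49 — meets.
  Stage III.2 carried; the burden shifts to the union.
Stage III.3 (union, a prima facie showing, weight is at least 15): (k) net 59−47=12 < 15 — fails.
  Not every element is met, so the union fails to carry Stage III.3.
The analysis ends at Stage III.3; the company prevails on this issue.
Per-issue: Issue I → union; Issue II → union; Issue III → company. The union must prevail on a majority of issues; overall, the union prevails.

union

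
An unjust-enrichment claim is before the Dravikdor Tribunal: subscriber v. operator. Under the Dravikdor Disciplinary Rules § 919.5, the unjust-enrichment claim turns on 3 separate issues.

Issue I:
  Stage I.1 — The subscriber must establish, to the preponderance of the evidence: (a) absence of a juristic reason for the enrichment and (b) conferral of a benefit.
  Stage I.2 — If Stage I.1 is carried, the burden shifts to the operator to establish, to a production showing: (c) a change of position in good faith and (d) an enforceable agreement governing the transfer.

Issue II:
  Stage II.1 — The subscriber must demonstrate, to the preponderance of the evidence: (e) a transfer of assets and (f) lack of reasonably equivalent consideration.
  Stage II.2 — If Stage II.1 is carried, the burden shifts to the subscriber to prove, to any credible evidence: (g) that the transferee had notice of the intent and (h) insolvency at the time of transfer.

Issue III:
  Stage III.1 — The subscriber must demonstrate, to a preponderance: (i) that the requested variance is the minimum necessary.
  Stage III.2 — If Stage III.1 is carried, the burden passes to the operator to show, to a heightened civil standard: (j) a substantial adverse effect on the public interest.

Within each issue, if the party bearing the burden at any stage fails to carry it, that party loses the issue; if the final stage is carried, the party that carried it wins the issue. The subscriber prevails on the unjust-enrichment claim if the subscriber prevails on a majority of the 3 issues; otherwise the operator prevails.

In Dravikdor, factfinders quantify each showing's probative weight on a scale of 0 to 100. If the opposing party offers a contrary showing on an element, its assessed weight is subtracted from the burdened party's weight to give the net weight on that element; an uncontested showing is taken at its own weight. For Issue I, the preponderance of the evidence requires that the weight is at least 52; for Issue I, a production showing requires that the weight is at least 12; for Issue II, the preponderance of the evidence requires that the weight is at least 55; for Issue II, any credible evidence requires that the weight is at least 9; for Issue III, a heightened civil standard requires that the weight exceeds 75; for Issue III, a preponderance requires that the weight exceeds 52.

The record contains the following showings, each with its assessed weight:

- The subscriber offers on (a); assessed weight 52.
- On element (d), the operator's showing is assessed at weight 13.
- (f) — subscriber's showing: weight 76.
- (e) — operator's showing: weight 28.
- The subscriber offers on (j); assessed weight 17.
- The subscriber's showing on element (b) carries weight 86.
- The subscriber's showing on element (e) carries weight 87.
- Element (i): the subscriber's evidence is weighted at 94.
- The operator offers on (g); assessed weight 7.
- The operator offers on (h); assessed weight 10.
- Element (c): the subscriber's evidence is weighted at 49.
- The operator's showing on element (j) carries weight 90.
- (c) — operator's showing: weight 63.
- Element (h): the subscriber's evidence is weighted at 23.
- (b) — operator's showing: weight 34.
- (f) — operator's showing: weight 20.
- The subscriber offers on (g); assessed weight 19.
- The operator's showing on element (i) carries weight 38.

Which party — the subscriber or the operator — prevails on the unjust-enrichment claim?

subscriber

— Issue I —
Stage I.1 — burden on subscriber; standard: the preponderance of the evidence (weight is at least 52).
    (a): 52 ≥ 52 [met]
    (b): 86 − 34 = 52 ≥ 52 [met]
  Stage I.1 carried; the burden shifts to the operator.
Stage I.2 — burden on operator; standard: a production showing (weight is at least 12).
    (c): 63 − 49 = 14 ≥ 12 [met]
    (d): 13 ≥ 12 [met]
  Stage I.2 carried; the final stage is satisfied.
Every stage carried; the operator prevails on this issue.
— Issue II —
Stage II.1 — burden on subscriber; standard: the preponderance of the evidence (weight is at least 55).
    (e): 87 − 28 = 59 ≥ 55 [met]
    (f): 76 − 20 = 56 ≥ 55 [met]
  All elements met. The subscriber retains the burden for Stage II.2.
Stage II.2 — burden on subscriber; standard: any credible evidence (weight is at least 9).
    (g): 19 − 7 = 12 ≥ 9 [met]
    (h): 23 − 10 = 13 ≥ 9 [met]
  The subscriber carries the last stage.
Every stage carried; the subscriber prevails on this issue.
— Issue III —
At Stage III.1 the subscriber must meet a preponderance (weight exceeds 52): on (i) the weight is 94 less the opposing 38 gives net 56, > 52, so (i) meets the standard.
  The subscriber carries Stage III.1; the operator now bears the burden.
At Stage III.2 the operator must meet a heightened civil standard (weight exceeds 75): on (j) the weight is 90 less the opposing 17 gives net 73, ≤ 75, so (j) does not meet the standard.
  Not every element is met, so the operator fails to carry Stage III.2.
The subscriber prevails on this issue.
Per-issue: Issue I → operator; Issue II → subscriber; Issue III → subscriber. The subscriber must prevail on a majority of issues; overall, the subscriber prevails.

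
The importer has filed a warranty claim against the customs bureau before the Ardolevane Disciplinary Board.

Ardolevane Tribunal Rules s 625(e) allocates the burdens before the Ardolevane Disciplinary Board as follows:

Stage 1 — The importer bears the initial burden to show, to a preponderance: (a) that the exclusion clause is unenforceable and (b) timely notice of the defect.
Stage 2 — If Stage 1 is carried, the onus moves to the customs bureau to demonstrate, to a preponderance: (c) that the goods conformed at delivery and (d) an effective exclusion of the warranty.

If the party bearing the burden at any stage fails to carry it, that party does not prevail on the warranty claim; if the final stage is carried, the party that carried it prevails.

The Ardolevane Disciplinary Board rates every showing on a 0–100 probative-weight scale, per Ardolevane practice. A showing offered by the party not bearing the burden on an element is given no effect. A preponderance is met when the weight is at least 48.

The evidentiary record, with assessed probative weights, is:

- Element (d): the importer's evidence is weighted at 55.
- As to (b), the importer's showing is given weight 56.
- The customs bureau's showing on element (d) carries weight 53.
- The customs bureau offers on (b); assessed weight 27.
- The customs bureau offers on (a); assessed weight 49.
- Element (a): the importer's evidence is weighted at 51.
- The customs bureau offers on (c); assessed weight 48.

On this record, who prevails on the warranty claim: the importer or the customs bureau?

customs bureau

Stage 1 (importer, a preponderance, weight is at least 48): (a) 51 (customs bureau's 49 disregarded) ≥ 48 — meets; (b) 56 (customs bureau's 27 disregarded) ≥ 48 — meets.
  Stage 1 is satisfied; the onus moves to the customs bureau.
Stage 2 (customs bureau, a preponderance, weight is at least 48): (c) 48 ≥ 48 — meets; (d) 53 (importer's 55 disregarded) ≥ 48 — meets.
  The customs bureau carries the last stage.
With every stage satisfied, the customs bureau prevails.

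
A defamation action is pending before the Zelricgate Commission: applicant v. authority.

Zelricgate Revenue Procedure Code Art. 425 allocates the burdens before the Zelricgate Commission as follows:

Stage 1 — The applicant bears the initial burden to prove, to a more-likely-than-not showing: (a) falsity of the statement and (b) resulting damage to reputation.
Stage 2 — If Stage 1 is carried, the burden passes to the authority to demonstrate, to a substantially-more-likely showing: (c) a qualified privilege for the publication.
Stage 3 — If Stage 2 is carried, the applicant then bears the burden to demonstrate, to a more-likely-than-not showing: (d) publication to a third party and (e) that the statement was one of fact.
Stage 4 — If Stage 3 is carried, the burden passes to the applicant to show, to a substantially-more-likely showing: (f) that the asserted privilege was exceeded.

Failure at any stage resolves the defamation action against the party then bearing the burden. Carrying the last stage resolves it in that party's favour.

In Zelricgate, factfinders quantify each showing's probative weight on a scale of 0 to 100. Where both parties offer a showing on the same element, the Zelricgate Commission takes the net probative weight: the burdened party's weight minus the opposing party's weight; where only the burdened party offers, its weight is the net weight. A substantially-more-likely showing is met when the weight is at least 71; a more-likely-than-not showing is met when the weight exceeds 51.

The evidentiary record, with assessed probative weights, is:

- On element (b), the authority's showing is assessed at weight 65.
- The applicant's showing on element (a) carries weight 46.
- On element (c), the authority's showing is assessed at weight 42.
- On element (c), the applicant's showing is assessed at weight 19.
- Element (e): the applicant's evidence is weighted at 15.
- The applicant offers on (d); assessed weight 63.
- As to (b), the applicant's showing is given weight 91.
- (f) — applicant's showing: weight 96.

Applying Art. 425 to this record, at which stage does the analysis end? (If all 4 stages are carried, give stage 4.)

At Stage 1 the applicant must meet a more-likely-than-not showing (weight exceeds 51): on (a) the weight is 46, ≤ 51, so (a) does not meet the standard; on (b) the weight is 91 less the opposing 65 gives net 26, ≤ 51, so (b) does not meet the standard.
  The applicant does not carry Stage 1.
So the authority prevails.

stage 1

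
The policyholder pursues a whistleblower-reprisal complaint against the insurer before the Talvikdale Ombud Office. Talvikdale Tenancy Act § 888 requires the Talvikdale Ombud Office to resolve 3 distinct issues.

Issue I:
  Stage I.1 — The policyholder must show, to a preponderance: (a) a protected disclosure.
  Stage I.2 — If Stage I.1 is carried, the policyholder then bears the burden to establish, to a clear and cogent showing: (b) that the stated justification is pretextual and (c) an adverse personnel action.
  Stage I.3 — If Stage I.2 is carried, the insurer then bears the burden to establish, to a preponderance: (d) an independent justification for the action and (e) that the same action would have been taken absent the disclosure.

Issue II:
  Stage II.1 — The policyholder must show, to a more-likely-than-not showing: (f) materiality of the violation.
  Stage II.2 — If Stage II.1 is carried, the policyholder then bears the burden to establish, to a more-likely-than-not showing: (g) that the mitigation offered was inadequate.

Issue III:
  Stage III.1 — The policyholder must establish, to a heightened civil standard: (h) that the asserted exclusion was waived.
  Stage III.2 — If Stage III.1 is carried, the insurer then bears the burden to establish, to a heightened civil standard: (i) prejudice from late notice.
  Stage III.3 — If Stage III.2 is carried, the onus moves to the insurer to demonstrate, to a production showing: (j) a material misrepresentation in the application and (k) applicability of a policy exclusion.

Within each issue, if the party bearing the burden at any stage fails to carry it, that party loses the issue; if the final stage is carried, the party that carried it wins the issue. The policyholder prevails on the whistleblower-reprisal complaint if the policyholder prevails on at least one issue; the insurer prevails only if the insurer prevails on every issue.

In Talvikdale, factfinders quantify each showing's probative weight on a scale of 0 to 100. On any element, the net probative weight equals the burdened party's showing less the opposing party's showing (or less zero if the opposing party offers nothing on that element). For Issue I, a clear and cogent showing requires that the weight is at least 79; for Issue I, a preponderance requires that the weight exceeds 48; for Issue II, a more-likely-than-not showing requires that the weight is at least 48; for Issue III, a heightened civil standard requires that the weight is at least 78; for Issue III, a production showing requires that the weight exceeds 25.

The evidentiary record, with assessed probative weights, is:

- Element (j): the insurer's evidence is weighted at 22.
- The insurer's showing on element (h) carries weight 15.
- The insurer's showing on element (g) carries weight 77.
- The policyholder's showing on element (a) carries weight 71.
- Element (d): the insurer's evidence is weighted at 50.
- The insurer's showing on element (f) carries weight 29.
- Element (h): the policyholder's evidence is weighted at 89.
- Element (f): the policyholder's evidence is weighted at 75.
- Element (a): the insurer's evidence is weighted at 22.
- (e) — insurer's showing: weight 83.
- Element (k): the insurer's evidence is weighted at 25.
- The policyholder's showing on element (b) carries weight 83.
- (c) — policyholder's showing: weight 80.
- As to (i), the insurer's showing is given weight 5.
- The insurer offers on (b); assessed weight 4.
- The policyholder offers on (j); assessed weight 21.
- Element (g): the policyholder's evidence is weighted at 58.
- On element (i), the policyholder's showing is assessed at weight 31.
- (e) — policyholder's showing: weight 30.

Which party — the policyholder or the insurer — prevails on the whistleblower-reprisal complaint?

insurer

— Issue I —
Stage I.1 — burden on policyholder; standard: a preponderance (weight exceeds 48).
    (a): 71 − 22 = 49 > 48 [met]
  Stage I.1 carried; the burden remains with the policyholder.
Stage I.2 — burden on policyholder; standard: a clear and cogent showing (weight is at least 79).
    (b): 83 − 4 = 79 ≥ 79 [met]
    (c): 80 ≥ 79 [met]
  The policyholder carries Stage I.2; the insurer now bears the burden.
Stage I.3 — burden on insurer; standard: a preponderance (weight exceeds 48).
    (d): 50 > 48 [met]
    (e): 83 − 30 = 53 > 48 [met]
  Stage I.3 carried; the final stage is satisfied.
With every stage satisfied, the insurer prevails on this issue.
— Issue II —
At Stage II.1 the policyholder must meet a more-likely-than-not showing (weight is at least 48): on (f) the weight is 75 less the opposing 29 gives net 46, < 48, so (f) does not meet the standard.
  Not every element is met, so the policyholder fails to carry Stage II.1.
The analysis ends at Stage II.1; the insurer prevails on this issue.
— Issue III —
At Stage III.1 the policyholder must meet a heightened civil standard (weight is at least 78): on (h) the weight is 89 less the opposing 15 gives net 74, which does not reach 78, so (h) does not meet the standard.
  Stage III.1 not carried; the policyholder fails its burden.
So the insurer prevails on this issue.
Per-issue: Issue I → insurer; Issue II → insurer; Issue III → insurer. The policyholder must prevail on at least one issue; overall, the insurer prevails.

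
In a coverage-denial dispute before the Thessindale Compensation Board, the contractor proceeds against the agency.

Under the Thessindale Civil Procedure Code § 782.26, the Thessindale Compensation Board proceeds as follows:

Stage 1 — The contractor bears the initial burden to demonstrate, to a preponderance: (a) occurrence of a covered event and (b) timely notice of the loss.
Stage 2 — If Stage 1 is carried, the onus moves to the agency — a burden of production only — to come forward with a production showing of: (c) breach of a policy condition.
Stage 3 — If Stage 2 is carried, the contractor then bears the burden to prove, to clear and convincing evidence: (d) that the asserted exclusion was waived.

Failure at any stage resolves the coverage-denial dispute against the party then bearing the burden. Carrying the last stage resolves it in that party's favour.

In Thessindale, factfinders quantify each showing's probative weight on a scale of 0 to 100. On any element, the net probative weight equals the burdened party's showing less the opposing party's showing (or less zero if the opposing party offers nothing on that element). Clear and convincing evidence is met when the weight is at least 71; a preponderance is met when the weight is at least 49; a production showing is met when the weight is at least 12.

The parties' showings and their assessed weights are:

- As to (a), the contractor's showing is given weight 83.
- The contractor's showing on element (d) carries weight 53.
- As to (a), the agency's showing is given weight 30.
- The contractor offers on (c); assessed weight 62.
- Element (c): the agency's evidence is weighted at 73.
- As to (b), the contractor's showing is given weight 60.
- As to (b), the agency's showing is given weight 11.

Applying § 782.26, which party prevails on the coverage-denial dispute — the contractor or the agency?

Stage 1 — burden on contractor; standard: a preponderance (weight is at least 49).
    (a): 83 − 30 = 53 ≥ 49 [met]
    (b): 60 − 11 = 49 ≥ 49 [met]
  The contractor carries Stage 1; the agency now bears the burden.
Stage 2 — burden on agency; standard: a production showing (weight is at least 12).
    (c): 73 − 62 = 11 < 12 [not met]
  The agency does not carry Stage 2.
The analysis ends at Stage 2; the contractor prevails.

contractor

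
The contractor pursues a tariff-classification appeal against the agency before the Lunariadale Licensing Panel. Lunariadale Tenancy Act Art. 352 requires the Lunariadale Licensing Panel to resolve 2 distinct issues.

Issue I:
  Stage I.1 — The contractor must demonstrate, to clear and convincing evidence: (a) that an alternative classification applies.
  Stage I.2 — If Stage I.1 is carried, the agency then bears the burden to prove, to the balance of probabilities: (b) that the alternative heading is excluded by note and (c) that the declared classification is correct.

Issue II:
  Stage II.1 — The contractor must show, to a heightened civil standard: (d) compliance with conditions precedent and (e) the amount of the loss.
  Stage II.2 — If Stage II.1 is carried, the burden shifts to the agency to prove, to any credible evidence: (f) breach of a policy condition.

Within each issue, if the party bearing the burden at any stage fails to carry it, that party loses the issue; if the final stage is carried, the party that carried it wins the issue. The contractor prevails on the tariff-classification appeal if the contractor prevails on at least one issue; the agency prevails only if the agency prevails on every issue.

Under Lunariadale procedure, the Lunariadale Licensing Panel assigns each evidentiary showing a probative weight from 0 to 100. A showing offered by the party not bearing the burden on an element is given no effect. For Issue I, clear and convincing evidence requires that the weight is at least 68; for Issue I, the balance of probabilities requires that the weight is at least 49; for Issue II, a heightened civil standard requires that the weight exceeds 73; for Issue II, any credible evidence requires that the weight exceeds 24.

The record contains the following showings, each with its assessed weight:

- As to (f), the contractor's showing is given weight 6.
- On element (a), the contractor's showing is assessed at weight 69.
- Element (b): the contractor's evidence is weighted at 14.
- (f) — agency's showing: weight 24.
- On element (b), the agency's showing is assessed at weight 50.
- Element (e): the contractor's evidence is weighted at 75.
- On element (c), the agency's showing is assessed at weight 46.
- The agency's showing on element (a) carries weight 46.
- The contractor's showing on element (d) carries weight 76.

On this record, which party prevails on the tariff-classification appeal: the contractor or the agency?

— Issue I —
Stage I.1 (contractor, clear and convincing evidence, weight is at least 68): (a) 69 (agency's 46 disregarded) ≥ 68 — meets.
  Stage I.1 is satisfied; the onus moves to the agency.
Stage I.2 (agency, the balance of probabilities, weight is at least 49): (b) 50 (contractor's 14 disregarded) ≥ 49 — meets; (c) 46 < 49 — fails.
  The agency does not carry Stage I.2.
So the contractor prevails on this issue.
— Issue II —
Stage II.1 (contractor, a heightened civil standard, weight exceeds 73): (d) 76 > 73 — meets; (e) 75 > 73 — meets.
  The contractor carries Stage II.1; the agency now bears the burden.
Stage II.2 (agency, any credible evidence, weight exceeds 24): (f) 24 (contractor's 6 disregarded) ≤ 24 — fails.
  The agency does not carry Stage II.2.
The analysis ends at Stage II.2; the contractor prevails on this issue.
Per-issue: Issue I → contractor; Issue II → contractor. The contractor must prevail on at least one issue; overall, the contractor prevails.

contractor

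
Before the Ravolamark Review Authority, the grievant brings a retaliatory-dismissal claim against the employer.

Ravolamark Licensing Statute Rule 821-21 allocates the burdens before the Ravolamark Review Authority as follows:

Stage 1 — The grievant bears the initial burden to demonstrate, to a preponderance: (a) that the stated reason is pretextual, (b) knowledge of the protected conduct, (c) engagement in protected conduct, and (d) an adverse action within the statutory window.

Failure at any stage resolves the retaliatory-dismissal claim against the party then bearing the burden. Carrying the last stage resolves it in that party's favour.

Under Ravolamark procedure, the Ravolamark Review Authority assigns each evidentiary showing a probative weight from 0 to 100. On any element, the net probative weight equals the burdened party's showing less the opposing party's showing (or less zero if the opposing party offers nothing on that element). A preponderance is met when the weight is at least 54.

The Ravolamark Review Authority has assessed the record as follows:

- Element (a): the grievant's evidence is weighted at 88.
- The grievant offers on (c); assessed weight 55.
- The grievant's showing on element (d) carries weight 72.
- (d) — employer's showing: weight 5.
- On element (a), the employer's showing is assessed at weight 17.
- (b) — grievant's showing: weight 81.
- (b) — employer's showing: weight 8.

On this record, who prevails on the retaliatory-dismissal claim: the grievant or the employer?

grievant

Stage 1 (grievant, a preponderance, weight is at least 54): (a) net 88−17=71 ≥ 54 — meets; (b) net 81−8=73 ≥ 54 — meets; (c) 55 ≥ 54 — meets; (d) net 72−5=67 ≥ 54 — meets.
  Stage 1 carried; the final stage is satisfied.
Every stage carried; the grievant prevails.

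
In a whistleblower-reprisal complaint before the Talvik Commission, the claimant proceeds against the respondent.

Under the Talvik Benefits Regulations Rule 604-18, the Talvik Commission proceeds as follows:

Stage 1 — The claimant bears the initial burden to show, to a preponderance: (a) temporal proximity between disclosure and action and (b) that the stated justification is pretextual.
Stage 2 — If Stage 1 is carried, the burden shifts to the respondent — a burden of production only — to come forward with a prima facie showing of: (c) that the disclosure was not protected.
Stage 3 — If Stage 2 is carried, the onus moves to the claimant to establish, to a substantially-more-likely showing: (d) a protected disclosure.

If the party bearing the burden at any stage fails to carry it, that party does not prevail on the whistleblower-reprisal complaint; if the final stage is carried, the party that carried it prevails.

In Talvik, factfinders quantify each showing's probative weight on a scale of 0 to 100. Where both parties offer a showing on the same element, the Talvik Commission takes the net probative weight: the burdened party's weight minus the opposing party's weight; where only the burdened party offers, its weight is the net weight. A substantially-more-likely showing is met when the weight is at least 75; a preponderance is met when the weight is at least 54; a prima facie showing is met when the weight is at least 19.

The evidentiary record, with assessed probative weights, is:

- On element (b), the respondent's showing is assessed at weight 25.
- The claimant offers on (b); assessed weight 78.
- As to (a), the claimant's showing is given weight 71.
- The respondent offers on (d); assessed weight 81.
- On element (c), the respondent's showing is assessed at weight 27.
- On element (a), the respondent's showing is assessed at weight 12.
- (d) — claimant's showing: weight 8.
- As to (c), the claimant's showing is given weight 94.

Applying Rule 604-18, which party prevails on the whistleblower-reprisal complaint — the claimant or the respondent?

Stage 1 — burden on claimant; standard: a preponderance (weight is at least 54).
    (a): 71 − 12 = 59 ≥ 54 [met]
    (b): 78 − 25 = 53 < 54 [not met]
  The claimant does not carry Stage 1.
The analysis ends at Stage 1; the respondent prevails.

respondent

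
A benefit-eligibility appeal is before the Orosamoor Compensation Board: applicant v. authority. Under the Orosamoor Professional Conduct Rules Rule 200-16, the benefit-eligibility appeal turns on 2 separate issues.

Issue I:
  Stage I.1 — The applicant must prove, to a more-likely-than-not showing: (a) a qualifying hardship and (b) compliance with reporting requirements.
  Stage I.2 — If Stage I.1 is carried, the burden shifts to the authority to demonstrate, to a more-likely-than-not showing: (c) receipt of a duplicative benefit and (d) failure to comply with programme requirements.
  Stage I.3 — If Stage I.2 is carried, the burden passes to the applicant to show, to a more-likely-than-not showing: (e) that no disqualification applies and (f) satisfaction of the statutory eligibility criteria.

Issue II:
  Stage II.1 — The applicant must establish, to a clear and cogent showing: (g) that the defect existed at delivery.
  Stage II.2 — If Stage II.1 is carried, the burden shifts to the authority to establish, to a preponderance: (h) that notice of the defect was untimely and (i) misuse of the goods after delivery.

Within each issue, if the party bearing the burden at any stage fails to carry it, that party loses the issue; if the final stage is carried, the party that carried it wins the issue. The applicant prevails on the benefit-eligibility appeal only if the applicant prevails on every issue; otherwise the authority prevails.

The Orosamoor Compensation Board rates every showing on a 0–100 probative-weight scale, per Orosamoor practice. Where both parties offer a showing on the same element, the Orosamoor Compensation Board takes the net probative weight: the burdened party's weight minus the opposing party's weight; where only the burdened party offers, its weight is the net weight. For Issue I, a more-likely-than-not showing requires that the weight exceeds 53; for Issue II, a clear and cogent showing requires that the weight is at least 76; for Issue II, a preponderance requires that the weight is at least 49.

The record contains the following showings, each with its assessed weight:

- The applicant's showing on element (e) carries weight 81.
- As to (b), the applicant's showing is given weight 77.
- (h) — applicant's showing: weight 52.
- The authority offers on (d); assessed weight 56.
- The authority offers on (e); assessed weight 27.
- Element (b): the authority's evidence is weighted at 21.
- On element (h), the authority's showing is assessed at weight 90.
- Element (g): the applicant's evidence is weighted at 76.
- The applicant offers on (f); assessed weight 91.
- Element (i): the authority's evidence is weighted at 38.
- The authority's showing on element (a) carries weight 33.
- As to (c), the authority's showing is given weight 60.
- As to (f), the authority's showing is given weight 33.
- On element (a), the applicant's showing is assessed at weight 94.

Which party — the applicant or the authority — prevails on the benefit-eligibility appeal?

— Issue I —
Stage I.1 (applicant, a more-likely-than-not showing, weight exceeds 53): (a) net 94−33=61 > 53 — meets; (b) net 77−21=56 > 53 — meets.
  The applicant carries Stage I.1; the authority now bears the burden.
Stage I.2 (authority, a more-likely-than-not showing, weight exceeds 53): (c) 60 > 53 — meets; (d) 56 > 53 — meets.
  Stage I.2 carried; the burden shifts to the applicant.
Stage I.3 (applicant, a more-likely-than-not showing, weight exceeds 53): (e) net 81−27=54 > 53 — meets; (f) net 91−33=58 > 53 — meets.
  The applicant carries the last stage.
With every stage satisfied, the applicant prevails on this issue.
— Issue II —
Stage II.1 (applicant, a clear and cogent showing, weight is at least 76): (g) 76 ≥ 76 — meets.
  The applicant carries Stage II.1; the authority now bears the burden.
Stage II.2 (authority, a preponderance, weight is at least 49): (h) net 90−52=38 < 49 — fails; (i) 38 < 49 — fails.
  Stage II.2 not carried; the authority fails its burden.
So the applicant prevails on this issue.
Per-issue: Issue I → applicant; Issue II → applicant. The applicant must prevail on every issue; overall, the applicant prevails.

applicant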